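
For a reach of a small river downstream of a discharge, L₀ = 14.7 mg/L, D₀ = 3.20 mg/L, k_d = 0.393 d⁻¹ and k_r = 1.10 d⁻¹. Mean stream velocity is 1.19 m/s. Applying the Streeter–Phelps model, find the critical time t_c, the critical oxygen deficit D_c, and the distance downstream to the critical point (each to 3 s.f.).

t_c ≈ 0.753 d; D_c ≈ 3.91 mg/L; x_c ≈ 77.4 km

With k_r/k_d = 2.799 and 1 − D₀(k_r−k_d)/(k_d L₀) = 0.6084,
t_c = ln(2.799 × 0.6084) / (1.10 − 0.393) = ln(1.703) / 0.7070 = 0.5323/0.7070 = 0.7529 d.
L(t_c) = L₀ e^(−k_d t_c) = 14.7 × 0.7439 = 10.93 mg/L, and at the critical point k_r D_c = k_d L, so D_c = (0.393/1.10) × 10.93 = 3.907 mg/L.
x_c = v t_c = 1.19 m/s × 0.7529 d × 86400 s/d = 77410 m ≈ 77.4 km.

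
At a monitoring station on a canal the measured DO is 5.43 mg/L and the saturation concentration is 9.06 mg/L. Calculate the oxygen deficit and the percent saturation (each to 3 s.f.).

D ≈ 3.63 mg/L; 59.9 % saturation

D = C_s − C = 9.06 − 5.43 = 3.63 mg/L.
% saturation = 5.43/9.06 × 100 = 59.9 %.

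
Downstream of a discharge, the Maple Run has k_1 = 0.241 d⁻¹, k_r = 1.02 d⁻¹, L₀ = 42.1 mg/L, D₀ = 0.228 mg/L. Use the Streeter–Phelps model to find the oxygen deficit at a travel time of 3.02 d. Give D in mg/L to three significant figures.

k_1 L₀/(k_r−k_1) = 0.241×42.1/(1.02−0.241) = 10.15/0.7790 = 13.02 mg/L.
e^(−k_1 t) = e^(−0.241×3.020) = 0.4830; e^(−k_r t) = e^(−1.02×3.020) = 0.04594.
D = 13.02 × (0.4830 − 0.04594) + 0.228 × 0.04594 = 5.692 + 0.01047 = 5.702 mg/L.

D ≈ 5.70 mg/L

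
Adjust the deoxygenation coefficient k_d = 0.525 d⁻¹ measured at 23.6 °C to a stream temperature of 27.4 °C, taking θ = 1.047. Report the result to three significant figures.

k_d(T₂) = k_d(T₁) · θ^(T₂−T₁) = 0.525 × 1.047^(27.4−23.6)
= 0.525 × 1.047^3.80 = 0.525 × 1.191 = 0.6251 d⁻¹.

k_d ≈ 0.625 d⁻¹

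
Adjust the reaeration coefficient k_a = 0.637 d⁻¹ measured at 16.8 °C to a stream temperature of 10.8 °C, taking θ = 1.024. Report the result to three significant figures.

k_a(T₂) = k_a(T₁) · θ^(T₂−T₁) = 0.637 × 1.024^(10.8−16.8)
= 0.637 × 1.024^-6.00 = 0.637 × 0.8674 = 0.5525 d⁻¹.

k_a ≈ 0.553 d⁻¹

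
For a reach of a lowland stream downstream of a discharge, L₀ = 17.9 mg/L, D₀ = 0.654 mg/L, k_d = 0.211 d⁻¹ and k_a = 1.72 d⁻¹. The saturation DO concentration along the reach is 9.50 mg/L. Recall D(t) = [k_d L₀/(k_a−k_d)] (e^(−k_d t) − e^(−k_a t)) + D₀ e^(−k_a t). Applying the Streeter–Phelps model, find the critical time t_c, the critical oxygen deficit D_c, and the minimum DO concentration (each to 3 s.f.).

t_c ≈ 1.19 d; D_c ≈ 1.71 mg/L; min DO ≈ 7.79 mg/L

With k_a/k_d = 8.152 and 1 − D₀(k_a−k_d)/(k_d L₀) = 0.7387,
t_c = ln(8.152 × 0.7387) / (1.72 − 0.211) = ln(6.022) / 1.509 = 1.795/1.509 = 1.190 d.
D_c = (k_d/k_a) L₀ e^(−k_d t_c) = (0.211/1.72) × 17.9 × e^(−0.211×1.190) = 0.1227 × 17.9 × 0.7780 = 1.708 mg/L.
Minimum DO = C_s − D_c = 9.50 − 1.708 = 7.792 mg/L.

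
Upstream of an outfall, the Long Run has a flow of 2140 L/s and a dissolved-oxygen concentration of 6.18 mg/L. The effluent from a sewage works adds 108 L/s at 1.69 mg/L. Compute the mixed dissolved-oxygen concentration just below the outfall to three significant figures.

5.96 mg/L

Flow-weighted mixing: C = (Q_r C_r + Q_w C_w)/(Q_r + Q_w)
= (2140×6.18 + 108×1.69)/(2140 + 108) = 13410/2248 = 5.964 mg/L.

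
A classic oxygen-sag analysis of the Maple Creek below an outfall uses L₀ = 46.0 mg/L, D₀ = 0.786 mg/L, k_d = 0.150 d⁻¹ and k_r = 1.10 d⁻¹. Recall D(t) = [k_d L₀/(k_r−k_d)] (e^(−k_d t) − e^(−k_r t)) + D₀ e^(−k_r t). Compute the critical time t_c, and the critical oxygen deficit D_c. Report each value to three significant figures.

t_c = [1/(k_r−k_d)] ln[(k_r/k_d)(1 − D₀(k_r−k_d)/(k_d L₀))]
= [1/(1.10−0.150)] ln[(1.10/0.150)(1 − 0.786×0.9500/(0.150×46.0))]
= (1/0.9500) ln[7.333 × 0.8918] = 1.053 × ln(6.540) = 1.053 × 1.878 = 1.977 d.
L(t_c) = L₀ e^(−k_d t_c) = 46.0 × 0.7434 = 34.20 mg/L, and at the critical point k_r D_c = k_d L, so D_c = (0.150/1.10) × 34.20 = 4.663 mg/L.

t_c ≈ 1.98 d; D_c ≈ 4.66 mg/L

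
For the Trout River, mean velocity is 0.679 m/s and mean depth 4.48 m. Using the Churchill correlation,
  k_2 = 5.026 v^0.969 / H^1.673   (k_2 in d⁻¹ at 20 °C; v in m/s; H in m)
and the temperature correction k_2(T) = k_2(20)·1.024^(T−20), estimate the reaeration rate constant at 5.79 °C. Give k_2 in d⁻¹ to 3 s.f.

k_2(20) = 5.026 × 0.679^0.969 / 4.48^1.673 = 5.026 × 0.6872 / 12.29 = 0.2810 d⁻¹.
k_2(5.79) = 0.2810 × 1.024^(5.79−20) = 0.2810 × 0.7139 = 0.2006 d⁻¹.

k_2 ≈ 0.201 d⁻¹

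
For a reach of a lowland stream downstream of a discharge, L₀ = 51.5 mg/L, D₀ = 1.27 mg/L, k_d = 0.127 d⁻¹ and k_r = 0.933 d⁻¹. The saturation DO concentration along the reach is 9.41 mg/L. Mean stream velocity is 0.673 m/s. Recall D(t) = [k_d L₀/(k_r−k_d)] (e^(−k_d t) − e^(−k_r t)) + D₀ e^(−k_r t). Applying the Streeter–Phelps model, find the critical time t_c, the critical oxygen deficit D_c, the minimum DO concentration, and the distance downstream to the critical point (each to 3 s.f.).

t_c = [1/(k_r−k_d)] ln[(k_r/k_d)(1 − D₀(k_r−k_d)/(k_d L₀))]
= [1/(0.933−0.127)] ln[(0.933/0.127)(1 − 1.27×0.8060/(0.127×51.5))]
= (1/0.8060) ln[7.346 × 0.8435] = 1.241 × ln(6.197) = 1.241 × 1.824 = 2.263 d.
D_c = (k_d/k_r) L₀ e^(−k_d t_c) = (0.127/0.933) × 51.5 × e^(−0.127×2.263) = 0.1361 × 51.5 × 0.7502 = 5.259 mg/L.
Minimum DO = C_s − D_c = 9.41 − 5.259 = 4.151 mg/L.
x_c = v t_c = 0.673 m/s × 2.263 d × 86400 s/d = 131600 m ≈ 132 km.

t_c ≈ 2.26 d; D_c ≈ 5.26 mg/L; min DO ≈ 4.15 mg/L; x_c ≈ 132 km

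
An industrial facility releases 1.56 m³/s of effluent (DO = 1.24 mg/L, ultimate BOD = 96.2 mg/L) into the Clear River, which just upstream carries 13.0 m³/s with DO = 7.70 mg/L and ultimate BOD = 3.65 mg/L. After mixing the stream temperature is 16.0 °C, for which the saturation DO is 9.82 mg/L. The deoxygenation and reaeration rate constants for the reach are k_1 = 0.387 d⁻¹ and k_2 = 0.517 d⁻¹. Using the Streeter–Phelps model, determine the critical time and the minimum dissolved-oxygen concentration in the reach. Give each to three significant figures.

t_c ≈ 1.67 d; minimum DO ≈ 4.50 mg/L

Mixed DO = (13.0×7.70 + 1.56×1.24)/(13.0+1.56) = 102.0/14.56 = 7.008 mg/L.
Mixed L₀ = (13.0×3.65 + 1.56×96.2)/(14.56) = 197.5/14.56 = 13.57 mg/L.
Initial deficit D₀ = C_s − DO₀ = 9.82 − 7.008 = 2.812 mg/L.
t_c = (1/0.1300) ln[(0.517/0.387)(1 − 2.812×0.1300/(0.387×13.57))] = 7.692 × ln(1.243) = 1.673 d.
D_c = (0.387/0.517) × 13.57 × e^(−0.387×1.673) = 0.7485 × 13.57 × 0.5235 = 5.316 mg/L.
Minimum DO = 9.82 − 5.316 = 4.504 mg/L.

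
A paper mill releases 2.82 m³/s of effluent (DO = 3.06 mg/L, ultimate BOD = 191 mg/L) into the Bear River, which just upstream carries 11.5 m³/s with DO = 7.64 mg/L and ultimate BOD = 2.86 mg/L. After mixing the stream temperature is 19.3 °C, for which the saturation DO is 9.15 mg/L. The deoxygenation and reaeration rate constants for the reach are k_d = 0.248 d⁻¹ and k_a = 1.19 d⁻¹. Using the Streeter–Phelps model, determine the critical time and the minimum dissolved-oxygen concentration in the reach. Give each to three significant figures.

t_c ≈ 1.39 d; minimum DO ≈ 3.25 mg/L

Mixed DO = (11.5×7.64 + 2.82×3.06)/(11.5+2.82) = 96.49/14.32 = 6.738 mg/L.
Mixed L₀ = (11.5×2.86 + 2.82×191)/(14.32) = 571.5/14.32 = 39.91 mg/L.
Initial deficit D₀ = C_s − DO₀ = 9.15 − 6.738 = 2.412 mg/L.
t_c = (1/0.9420) ln[(1.19/0.248)(1 − 2.412×0.9420/(0.248×39.91))] = 1.062 × ln(3.697) = 1.388 d.
D_c = (0.248/1.19) × 39.91 × e^(−0.248×1.388) = 0.2084 × 39.91 × 0.7088 = 5.895 mg/L.
Minimum DO = 9.15 − 5.895 = 3.255 mg/L.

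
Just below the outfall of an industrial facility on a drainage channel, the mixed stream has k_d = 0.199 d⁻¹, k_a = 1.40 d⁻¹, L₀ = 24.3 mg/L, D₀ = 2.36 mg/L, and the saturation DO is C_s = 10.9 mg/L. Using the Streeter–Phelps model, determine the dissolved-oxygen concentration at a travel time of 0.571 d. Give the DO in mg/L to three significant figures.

DO ≈ 8.06 mg/L

k_d L₀/(k_a−k_d) = 0.199×24.3/(1.40−0.199) = 4.836/1.201 = 4.026 mg/L.
e^(−k_d t) = e^(−0.199×0.5710) = 0.8926; e^(−k_a t) = e^(−1.40×0.5710) = 0.4496.
D = 4.026 × (0.8926 − 0.4496) + 2.36 × 0.4496 = 1.784 + 1.061 = 2.845 mg/L.
DO = C_s − D = 10.9 − 2.845 = 8.055 mg/L.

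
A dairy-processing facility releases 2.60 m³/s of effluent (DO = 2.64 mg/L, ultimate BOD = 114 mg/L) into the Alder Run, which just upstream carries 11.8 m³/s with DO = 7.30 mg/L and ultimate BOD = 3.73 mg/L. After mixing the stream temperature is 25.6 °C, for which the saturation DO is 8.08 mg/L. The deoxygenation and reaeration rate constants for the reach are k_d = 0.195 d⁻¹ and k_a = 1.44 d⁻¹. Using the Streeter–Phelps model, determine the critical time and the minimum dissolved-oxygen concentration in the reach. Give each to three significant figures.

Mixed DO = (11.8×7.30 + 2.60×2.64)/(11.8+2.60) = 93.00/14.40 = 6.459 mg/L.
Mixed L₀ = (11.8×3.73 + 2.60×114)/(14.40) = 340.4/14.40 = 23.64 mg/L.
Initial deficit D₀ = C_s − DO₀ = 8.08 − 6.459 = 1.621 mg/L.
t_c = (1/1.245) ln[(1.44/0.195)(1 − 1.621×1.245/(0.195×23.64))] = 0.8032 × ln(4.151) = 1.143 d.
D_c = (0.195/1.44) × 23.64 × e^(−0.195×1.143) = 0.1354 × 23.64 × 0.8002 = 2.562 mg/L.
Minimum DO = 8.08 − 2.562 = 5.518 mg/L.

t_c ≈ 1.14 d; minimum DO ≈ 5.52 mg/L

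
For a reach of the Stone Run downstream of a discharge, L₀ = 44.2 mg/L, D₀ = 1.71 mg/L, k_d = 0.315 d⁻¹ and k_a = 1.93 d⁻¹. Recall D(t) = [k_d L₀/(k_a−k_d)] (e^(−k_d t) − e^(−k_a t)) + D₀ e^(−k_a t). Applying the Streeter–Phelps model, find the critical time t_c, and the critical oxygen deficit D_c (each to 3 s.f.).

At the critical point dD/dt = 0, so k_d L₀ e^(−k_d t) = k_a D. Substituting D(t) from the Streeter–Phelps equation and solving for t gives
t_c = ln[(k_a/k_d)(1 − D₀(k_a−k_d)/(k_d L₀))] / (k_a−k_d).
Here k_a−k_d = 1.615 d⁻¹ and 1 − D₀(k_a−k_d)/(k_d L₀) = 1 − 1.71×1.615/(0.315×44.2) = 0.8016, so
t_c = ln(6.127 × 0.8016) / 1.615 = 1.592 / 1.615 = 0.9855 d.
L(t_c) = L₀ e^(−k_d t_c) = 44.2 × 0.7331 = 32.40 mg/L, and at the critical point k_a D_c = k_d L, so D_c = (0.315/1.93) × 32.40 = 5.289 mg/L.

t_c ≈ 0.986 d; D_c ≈ 5.29 mg/L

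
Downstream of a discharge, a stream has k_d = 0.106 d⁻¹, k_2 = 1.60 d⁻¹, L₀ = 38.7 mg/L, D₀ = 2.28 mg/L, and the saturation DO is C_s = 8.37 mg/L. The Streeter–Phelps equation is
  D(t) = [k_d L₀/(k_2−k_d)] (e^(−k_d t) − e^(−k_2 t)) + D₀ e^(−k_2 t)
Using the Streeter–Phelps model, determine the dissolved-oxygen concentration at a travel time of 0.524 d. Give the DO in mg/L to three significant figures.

DO ≈ 5.97 mg/L

k_d L₀/(k_2−k_d) = 0.106×38.7/(1.60−0.106) = 4.102/1.494 = 2.746 mg/L.
e^(−k_d t) = e^(−0.106×0.5240) = 0.9460; e^(−k_2 t) = e^(−1.60×0.5240) = 0.4324.
D = 2.746 × (0.9460 − 0.4324) + 2.28 × 0.4324 = 1.410 + 0.9859 = 2.396 mg/L.
DO = C_s − D = 8.37 − 2.396 = 5.974 mg/L.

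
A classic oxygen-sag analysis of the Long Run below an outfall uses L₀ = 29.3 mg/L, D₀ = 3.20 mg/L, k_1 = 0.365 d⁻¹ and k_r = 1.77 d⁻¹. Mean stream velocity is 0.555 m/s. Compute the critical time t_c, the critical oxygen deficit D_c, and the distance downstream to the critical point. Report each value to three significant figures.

At the critical point dD/dt = 0, so k_1 L₀ e^(−k_1 t) = k_r D. Substituting D(t) from the Streeter–Phelps equation and solving for t gives
t_c = ln[(k_r/k_1)(1 − D₀(k_r−k_1)/(k_1 L₀))] / (k_r−k_1).
Here k_r−k_1 = 1.405 d⁻¹ and 1 − D₀(k_r−k_1)/(k_1 L₀) = 1 − 3.20×1.405/(0.365×29.3) = 0.5796, so
t_c = ln(4.849 × 0.5796) / 1.405 = 1.033 / 1.405 = 0.7355 d.
D_c = (k_1/k_r) L₀ e^(−k_1 t_c) = (0.365/1.77) × 29.3 × e^(−0.365×0.7355) = 0.2062 × 29.3 × 0.7646 = 4.619 mg/L.
x_c = v t_c = 0.555 m/s × 0.7355 d × 86400 s/d = 35270 m ≈ 35.3 km.

t_c ≈ 0.736 d; D_c ≈ 4.62 mg/L; x_c ≈ 35.3 km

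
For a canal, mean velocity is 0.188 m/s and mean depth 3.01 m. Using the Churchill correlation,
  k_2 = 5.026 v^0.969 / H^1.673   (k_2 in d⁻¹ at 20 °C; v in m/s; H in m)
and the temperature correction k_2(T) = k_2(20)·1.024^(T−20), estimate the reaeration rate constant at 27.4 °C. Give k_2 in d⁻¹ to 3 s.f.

k_2(20) = 5.026 × 0.188^0.969 / 3.01^1.673 = 5.026 × 0.1980 / 6.319 = 0.1575 d⁻¹.
k_2(27.4) = 0.1575 × 1.024^(27.4−20) = 0.1575 × 1.192 = 0.1877 d⁻¹.

k_2 ≈ 0.188 d⁻¹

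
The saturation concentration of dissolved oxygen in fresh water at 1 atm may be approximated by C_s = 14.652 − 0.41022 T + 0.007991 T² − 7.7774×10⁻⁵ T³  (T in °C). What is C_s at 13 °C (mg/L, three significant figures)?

C_s ≈ 10.5 mg/L

C_s = 14.652 − 0.41022×13 + 0.007991×13² − 7.7774×10⁻⁵×13³ = 10.50 mg/L.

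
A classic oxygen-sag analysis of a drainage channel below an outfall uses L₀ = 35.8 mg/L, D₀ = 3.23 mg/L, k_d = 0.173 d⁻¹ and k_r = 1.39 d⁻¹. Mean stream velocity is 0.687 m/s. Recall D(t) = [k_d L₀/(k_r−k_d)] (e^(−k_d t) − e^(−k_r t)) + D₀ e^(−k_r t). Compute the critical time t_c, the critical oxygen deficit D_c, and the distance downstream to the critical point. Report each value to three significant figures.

t_c ≈ 0.885 d; D_c ≈ 3.82 mg/L; x_c ≈ 52.5 km

With k_r/k_d = 8.035 and 1 − D₀(k_r−k_d)/(k_d L₀) = 0.3653,
t_c = ln(8.035 × 0.3653) / (1.39 − 0.173) = ln(2.935) / 1.217 = 1.077/1.217 = 0.8848 d.
D_c = (k_d/k_r) L₀ e^(−k_d t_c) = (0.173/1.39) × 35.8 × e^(−0.173×0.8848) = 0.1245 × 35.8 × 0.8581 = 3.823 mg/L.
x_c = v t_c = 0.687 m/s × 0.8848 d × 86400 s/d = 52520 m ≈ 52.5 km.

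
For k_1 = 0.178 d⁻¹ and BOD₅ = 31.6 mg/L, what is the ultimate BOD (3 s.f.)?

BOD₅ = L₀(1 − e^(−5k_1)) ⇒ L₀ = BOD₅ / (1 − e^(−5×0.178))
= 31.6 / (1 − 0.4107) = 31.6 / 0.5893 = 53.62 mg/L.

L₀ ≈ 53.6 mg/L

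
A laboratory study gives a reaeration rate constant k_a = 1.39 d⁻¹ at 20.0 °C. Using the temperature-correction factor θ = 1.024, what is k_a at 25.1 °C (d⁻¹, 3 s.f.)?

k_a ≈ 1.57 d⁻¹

k_a(T₂) = k_a(T₁) · θ^(T₂−T₁) = 1.39 × 1.024^(25.1−20.0)
= 1.39 × 1.024^5.10 = 1.39 × 1.129 = 1.569 d⁻¹.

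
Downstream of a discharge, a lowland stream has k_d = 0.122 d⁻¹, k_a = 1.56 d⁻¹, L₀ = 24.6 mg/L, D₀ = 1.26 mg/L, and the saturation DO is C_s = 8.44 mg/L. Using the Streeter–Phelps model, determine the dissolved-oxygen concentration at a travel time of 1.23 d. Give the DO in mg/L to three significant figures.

k_d L₀/(k_a−k_d) = 0.122×24.6/(1.56−0.122) = 3.001/1.438 = 2.087 mg/L.
e^(−k_d t) = e^(−0.122×1.230) = 0.8607; e^(−k_a t) = e^(−1.56×1.230) = 0.1468.
D = 2.087 × (0.8607 − 0.1468) + 1.26 × 0.1468 = 1.490 + 0.1849 = 1.675 mg/L.
DO = C_s − D = 8.44 − 1.675 = 6.765 mg/L.

DO ≈ 6.77 mg/L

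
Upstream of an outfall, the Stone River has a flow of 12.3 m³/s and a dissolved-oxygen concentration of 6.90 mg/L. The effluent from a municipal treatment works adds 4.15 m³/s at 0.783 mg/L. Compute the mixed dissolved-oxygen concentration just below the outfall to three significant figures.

5.36 mg/L

Flow-weighted mixing: C = (Q_r C_r + Q_w C_w)/(Q_r + Q_w)
= (12.3×6.90 + 4.15×0.783)/(12.3 + 4.15) = 88.12/16.45 = 5.357 mg/L.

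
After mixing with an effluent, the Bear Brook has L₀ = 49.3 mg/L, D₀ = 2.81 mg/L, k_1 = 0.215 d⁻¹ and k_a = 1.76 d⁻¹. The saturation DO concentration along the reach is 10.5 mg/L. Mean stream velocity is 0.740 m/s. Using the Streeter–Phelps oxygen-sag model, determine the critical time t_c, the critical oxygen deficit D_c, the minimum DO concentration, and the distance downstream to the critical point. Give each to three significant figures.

With k_a/k_1 = 8.186 and 1 − D₀(k_a−k_1)/(k_1 L₀) = 0.5904,
t_c = ln(8.186 × 0.5904) / (1.76 − 0.215) = ln(4.833) / 1.545 = 1.575/1.545 = 1.020 d.
L(t_c) = L₀ e^(−k_1 t_c) = 49.3 × 0.8031 = 39.59 mg/L, and at the critical point k_a D_c = k_1 L, so D_c = (0.215/1.76) × 39.59 = 4.837 mg/L.
Minimum DO = C_s − D_c = 10.5 − 4.837 = 5.663 mg/L.
x_c = v t_c = 0.740 m/s × 1.020 d × 86400 s/d = 65200 m ≈ 65.2 km.

t_c ≈ 1.02 d; D_c ≈ 4.84 mg/L; min DO ≈ 5.66 mg/L; x_c ≈ 65.2 km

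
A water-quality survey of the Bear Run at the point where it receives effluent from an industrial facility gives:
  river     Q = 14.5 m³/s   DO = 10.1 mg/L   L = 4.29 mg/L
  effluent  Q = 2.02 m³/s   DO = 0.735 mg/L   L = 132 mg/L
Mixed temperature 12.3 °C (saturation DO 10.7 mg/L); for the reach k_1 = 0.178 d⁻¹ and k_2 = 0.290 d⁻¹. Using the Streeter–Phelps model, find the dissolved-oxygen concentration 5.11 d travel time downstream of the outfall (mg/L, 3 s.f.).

Mixed DO = (14.5×10.1 + 2.02×0.735)/(14.5+2.02) = 147.9/16.52 = 8.955 mg/L.
Mixed L₀ = (14.5×4.29 + 2.02×132)/(16.52) = 328.8/16.52 = 19.91 mg/L.
Initial deficit D₀ = C_s − DO₀ = 10.7 − 8.955 = 1.745 mg/L.
D(5.11) = [0.178×19.91/(0.290−0.178)](e^(−0.178×5.11) − e^(−0.290×5.11)) + 1.745 e^(−0.290×5.11)
= 31.64 × (0.4027 − 0.2272) + 1.745 × 0.2272 = 5.948 mg/L.
DO = 10.7 − 5.948 = 4.752 mg/L.

DO ≈ 4.75 mg/L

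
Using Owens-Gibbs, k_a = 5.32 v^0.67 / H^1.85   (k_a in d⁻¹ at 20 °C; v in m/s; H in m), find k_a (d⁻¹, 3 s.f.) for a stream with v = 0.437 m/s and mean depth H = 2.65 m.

k_a = 5.32 × 0.437^0.67 / 2.65^1.85 = 5.32 × 0.5743 / 6.067 = 0.5035 d⁻¹.

k_a ≈ 0.504 d⁻¹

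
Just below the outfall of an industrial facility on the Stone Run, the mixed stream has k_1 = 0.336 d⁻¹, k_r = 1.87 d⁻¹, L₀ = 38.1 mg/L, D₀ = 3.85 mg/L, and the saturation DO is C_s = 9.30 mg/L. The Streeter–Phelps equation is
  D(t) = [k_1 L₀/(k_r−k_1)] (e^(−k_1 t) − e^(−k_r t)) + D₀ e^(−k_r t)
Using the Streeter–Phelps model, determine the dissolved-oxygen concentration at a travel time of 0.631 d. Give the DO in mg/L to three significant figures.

k_1 L₀/(k_r−k_1) = 0.336×38.1/(1.87−0.336) = 12.80/1.534 = 8.345 mg/L.
e^(−k_1 t) = e^(−0.336×0.6310) = 0.8090; e^(−k_r t) = e^(−1.87×0.6310) = 0.3073.
D = 8.345 × (0.8090 − 0.3073) + 3.85 × 0.3073 = 4.187 + 1.183 = 5.370 mg/L.
DO = C_s − D = 9.30 − 5.370 = 3.930 mg/L.

DO ≈ 3.93 mg/L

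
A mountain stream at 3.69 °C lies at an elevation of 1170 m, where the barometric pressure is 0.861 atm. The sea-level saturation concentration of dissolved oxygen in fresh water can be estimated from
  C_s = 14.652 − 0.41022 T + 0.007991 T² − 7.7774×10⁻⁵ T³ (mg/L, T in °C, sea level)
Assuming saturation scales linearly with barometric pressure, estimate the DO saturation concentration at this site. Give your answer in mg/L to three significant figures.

At sea level: C_s = 14.652 − 0.41022×3.69 + 0.007991×3.69² − 7.7774×10⁻⁵×3.69³ = 13.24 mg/L.
Pressure correction: C_s' = 13.24 × 0.861 = 11.40 mg/L.

C_s ≈ 11.4 mg/L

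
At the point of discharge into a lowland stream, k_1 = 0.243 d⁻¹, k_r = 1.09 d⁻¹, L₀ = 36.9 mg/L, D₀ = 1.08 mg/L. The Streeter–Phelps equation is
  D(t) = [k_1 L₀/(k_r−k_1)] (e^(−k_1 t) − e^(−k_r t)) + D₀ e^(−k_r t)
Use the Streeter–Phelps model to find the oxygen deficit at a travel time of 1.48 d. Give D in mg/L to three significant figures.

D ≈ 5.49 mg/L

k_1 L₀/(k_r−k_1) = 0.243×36.9/(1.09−0.243) = 8.967/0.8470 = 10.59 mg/L.
e^(−k_1 t) = e^(−0.243×1.480) = 0.6979; e^(−k_r t) = e^(−1.09×1.480) = 0.1992.
D = 10.59 × (0.6979 − 0.1992) + 1.08 × 0.1992 = 5.279 + 0.2152 = 5.494 mg/L.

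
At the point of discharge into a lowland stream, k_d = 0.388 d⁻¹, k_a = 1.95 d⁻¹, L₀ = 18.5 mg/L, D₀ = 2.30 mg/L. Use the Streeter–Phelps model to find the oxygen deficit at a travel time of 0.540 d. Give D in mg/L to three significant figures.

k_d L₀/(k_a−k_d) = 0.388×18.5/(1.95−0.388) = 7.178/1.562 = 4.595 mg/L.
e^(−k_d t) = e^(−0.388×0.5400) = 0.8110; e^(−k_a t) = e^(−1.95×0.5400) = 0.3489.
D = 4.595 × (0.8110 − 0.3489) + 2.30 × 0.3489 = 2.123 + 0.8024 = 2.926 mg/L.

D ≈ 2.93 mg/L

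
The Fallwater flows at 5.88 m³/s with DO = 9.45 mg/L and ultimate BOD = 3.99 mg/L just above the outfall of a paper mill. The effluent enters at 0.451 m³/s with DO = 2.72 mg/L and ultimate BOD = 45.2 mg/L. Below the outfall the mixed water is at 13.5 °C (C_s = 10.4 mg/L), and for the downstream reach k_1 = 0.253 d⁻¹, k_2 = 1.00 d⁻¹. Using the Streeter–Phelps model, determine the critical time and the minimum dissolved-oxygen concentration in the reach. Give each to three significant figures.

Mixed DO = (5.88×9.45 + 0.451×2.72)/(5.88+0.451) = 56.79/6.331 = 8.971 mg/L.
Mixed L₀ = (5.88×3.99 + 0.451×45.2)/(6.331) = 43.85/6.331 = 6.926 mg/L.
Initial deficit D₀ = C_s − DO₀ = 10.4 − 8.971 = 1.429 mg/L.
t_c = (1/0.7470) ln[(1.00/0.253)(1 − 1.429×0.7470/(0.253×6.926))] = 1.339 × ln(1.544) = 0.5814 d.
D_c = (0.253/1.00) × 6.926 × e^(−0.253×0.5814) = 0.2530 × 6.926 × 0.8632 = 1.513 mg/L.
Minimum DO = 10.4 − 1.513 = 8.887 mg/L.

t_c ≈ 0.581 d; minimum DO ≈ 8.89 mg/L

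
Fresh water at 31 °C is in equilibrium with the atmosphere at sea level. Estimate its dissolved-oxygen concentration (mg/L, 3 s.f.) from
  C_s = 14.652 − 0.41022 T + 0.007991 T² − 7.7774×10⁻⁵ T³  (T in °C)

C_s ≈ 7.30 mg/L

C_s = 14.652 − 0.41022×31 + 0.007991×31² − 7.7774×10⁻⁵×31³ = 7.298 mg/L.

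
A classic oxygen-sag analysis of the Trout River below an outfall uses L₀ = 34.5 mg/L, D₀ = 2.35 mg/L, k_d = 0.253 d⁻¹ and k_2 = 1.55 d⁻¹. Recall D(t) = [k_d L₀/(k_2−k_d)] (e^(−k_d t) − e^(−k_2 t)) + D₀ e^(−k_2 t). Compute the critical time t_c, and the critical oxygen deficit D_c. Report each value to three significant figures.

t_c = [1/(k_2−k_d)] ln[(k_2/k_d)(1 − D₀(k_2−k_d)/(k_d L₀))]
= [1/(1.55−0.253)] ln[(1.55/0.253)(1 − 2.35×1.297/(0.253×34.5))]
= (1/1.297) ln[6.126 × 0.6508] = 0.7710 × ln(3.987) = 0.7710 × 1.383 = 1.066 d.
L(t_c) = L₀ e^(−k_d t_c) = 34.5 × 0.7635 = 26.34 mg/L, and at the critical point k_2 D_c = k_d L, so D_c = (0.253/1.55) × 26.34 = 4.300 mg/L.

t_c ≈ 1.07 d; D_c ≈ 4.30 mg/L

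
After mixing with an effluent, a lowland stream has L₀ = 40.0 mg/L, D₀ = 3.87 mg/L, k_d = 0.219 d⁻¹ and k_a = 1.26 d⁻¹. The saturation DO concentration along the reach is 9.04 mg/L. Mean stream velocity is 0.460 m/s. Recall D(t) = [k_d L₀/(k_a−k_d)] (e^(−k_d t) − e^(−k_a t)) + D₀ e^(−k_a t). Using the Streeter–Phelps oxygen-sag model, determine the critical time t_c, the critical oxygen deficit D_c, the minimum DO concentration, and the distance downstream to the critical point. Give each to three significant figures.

t_c = [1/(k_a−k_d)] ln[(k_a/k_d)(1 − D₀(k_a−k_d)/(k_d L₀))]
= [1/(1.26−0.219)] ln[(1.26/0.219)(1 − 3.87×1.041/(0.219×40.0))]
= (1/1.041) ln[5.753 × 0.5401] = 0.9606 × ln(3.107) = 0.9606 × 1.134 = 1.089 d.
D_c = (k_d/k_a) L₀ e^(−k_d t_c) = (0.219/1.26) × 40.0 × e^(−0.219×1.089) = 0.1738 × 40.0 × 0.7878 = 5.477 mg/L.
Minimum DO = C_s − D_c = 9.04 − 5.477 = 3.563 mg/L.
x_c = v t_c = 0.460 m/s × 1.089 d × 86400 s/d = 43290 m ≈ 43.3 km.

t_c ≈ 1.09 d; D_c ≈ 5.48 mg/L; min DO ≈ 3.56 mg/L; x_c ≈ 43.3 km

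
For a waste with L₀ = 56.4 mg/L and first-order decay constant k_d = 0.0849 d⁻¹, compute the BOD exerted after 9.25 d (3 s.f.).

y ≈ 30.7 mg/L

y_t = L₀(1 − e^(−k_d t)) = 56.4 × (1 − e^(−0.0849×9.25))
= 56.4 × (1 − 0.4560) = 56.4 × 0.5440 = 30.68 mg/L.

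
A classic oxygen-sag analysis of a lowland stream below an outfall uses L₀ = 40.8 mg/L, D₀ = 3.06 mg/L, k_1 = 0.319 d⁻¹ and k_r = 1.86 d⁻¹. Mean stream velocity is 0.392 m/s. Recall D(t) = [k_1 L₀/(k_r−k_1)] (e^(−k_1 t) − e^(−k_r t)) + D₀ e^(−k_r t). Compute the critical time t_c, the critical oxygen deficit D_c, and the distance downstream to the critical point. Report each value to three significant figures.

With k_r/k_1 = 5.831 and 1 − D₀(k_r−k_1)/(k_1 L₀) = 0.6377,
t_c = ln(5.831 × 0.6377) / (1.86 − 0.319) = ln(3.718) / 1.541 = 1.313/1.541 = 0.8522 d.
L(t_c) = L₀ e^(−k_1 t_c) = 40.8 × 0.7620 = 31.09 mg/L, and at the critical point k_r D_c = k_1 L, so D_c = (0.319/1.86) × 31.09 = 5.332 mg/L.
x_c = v t_c = 0.392 m/s × 0.8522 d × 86400 s/d = 28860 m ≈ 28.9 km.

t_c ≈ 0.852 d; D_c ≈ 5.33 mg/L; x_c ≈ 28.9 km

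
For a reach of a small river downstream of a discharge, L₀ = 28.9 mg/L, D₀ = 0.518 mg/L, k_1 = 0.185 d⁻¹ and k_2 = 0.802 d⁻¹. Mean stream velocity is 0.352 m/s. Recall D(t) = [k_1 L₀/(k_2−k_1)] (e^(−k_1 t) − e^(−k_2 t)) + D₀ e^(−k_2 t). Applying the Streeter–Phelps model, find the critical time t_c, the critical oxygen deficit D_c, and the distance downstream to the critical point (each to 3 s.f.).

t_c = [1/(k_2−k_1)] ln[(k_2/k_1)(1 − D₀(k_2−k_1)/(k_1 L₀))]
= [1/(0.802−0.185)] ln[(0.802/0.185)(1 − 0.518×0.6170/(0.185×28.9))]
= (1/0.6170) ln[4.335 × 0.9402] = 1.621 × ln(4.076) = 1.621 × 1.405 = 2.277 d.
L(t_c) = L₀ e^(−k_1 t_c) = 28.9 × 0.6562 = 18.96 mg/L, and at the critical point k_2 D_c = k_1 L, so D_c = (0.185/0.802) × 18.96 = 4.374 mg/L.
x_c = v t_c = 0.352 m/s × 2.277 d × 86400 s/d = 69260 m ≈ 69.3 km.

t_c ≈ 2.28 d; D_c ≈ 4.37 mg/L; x_c ≈ 69.3 km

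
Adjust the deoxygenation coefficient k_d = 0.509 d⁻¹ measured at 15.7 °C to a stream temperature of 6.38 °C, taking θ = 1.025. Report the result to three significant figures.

k_d ≈ 0.404 d⁻¹

k_d(T₂) = k_d(T₁) · θ^(T₂−T₁) = 0.509 × 1.025^(6.38−15.7)
= 0.509 × 1.025^-9.32 = 0.509 × 0.7944 = 0.4044 d⁻¹.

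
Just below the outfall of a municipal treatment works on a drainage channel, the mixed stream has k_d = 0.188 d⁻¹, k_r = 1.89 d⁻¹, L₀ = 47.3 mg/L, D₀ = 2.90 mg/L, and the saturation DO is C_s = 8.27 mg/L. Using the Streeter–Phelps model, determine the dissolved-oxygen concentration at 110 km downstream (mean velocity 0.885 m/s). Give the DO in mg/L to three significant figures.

Travel time t = x/v = 110 km / (0.885 m/s) = 110000 m / 0.885 m/s = 124300 s = 1.439 d.
k_d L₀/(k_r−k_d) = 0.188×47.3/(1.89−0.188) = 8.892/1.702 = 5.225 mg/L.
e^(−k_d t) = e^(−0.188×1.439) = 0.7630; e^(−k_r t) = e^(−1.89×1.439) = 0.06595.
D = 5.225 × (0.7630 − 0.06595) + 2.90 × 0.06595 = 3.642 + 0.1912 = 3.833 mg/L.
DO = C_s − D = 8.27 − 3.833 = 4.437 mg/L.

DO ≈ 4.44 mg/L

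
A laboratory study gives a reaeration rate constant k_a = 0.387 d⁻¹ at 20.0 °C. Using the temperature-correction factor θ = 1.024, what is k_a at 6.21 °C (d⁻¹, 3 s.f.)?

k_a ≈ 0.279 d⁻¹

k_a(T₂) = k_a(T₁) · θ^(T₂−T₁) = 0.387 × 1.024^(6.21−20.0)
= 0.387 × 1.024^-13.8 = 0.387 × 0.7210 = 0.2790 d⁻¹.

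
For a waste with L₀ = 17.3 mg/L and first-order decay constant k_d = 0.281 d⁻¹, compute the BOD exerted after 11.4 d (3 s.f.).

y_t = L₀(1 − e^(−k_d t)) = 17.3 × (1 − e^(−0.281×11.4))
= 17.3 × (1 − 0.04062) = 17.3 × 0.9594 = 16.60 mg/L.

y ≈ 16.6 mg/L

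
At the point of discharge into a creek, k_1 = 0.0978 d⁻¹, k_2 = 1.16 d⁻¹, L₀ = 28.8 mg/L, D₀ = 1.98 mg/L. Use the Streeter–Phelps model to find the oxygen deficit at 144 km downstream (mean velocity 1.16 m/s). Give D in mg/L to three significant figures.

Travel time t = x/v = 144 km / (1.16 m/s) = 144000 m / 1.16 m/s = 124100 s = 1.437 d.
k_1 L₀/(k_2−k_1) = 0.0978×28.8/(1.16−0.0978) = 2.817/1.062 = 2.652 mg/L.
e^(−k_1 t) = e^(−0.0978×1.437) = 0.8689; e^(−k_2 t) = e^(−1.16×1.437) = 0.1889.
D = 2.652 × (0.8689 − 0.1889) + 1.98 × 0.1889 = 1.803 + 0.3740 = 2.177 mg/L.

D ≈ 2.18 mg/L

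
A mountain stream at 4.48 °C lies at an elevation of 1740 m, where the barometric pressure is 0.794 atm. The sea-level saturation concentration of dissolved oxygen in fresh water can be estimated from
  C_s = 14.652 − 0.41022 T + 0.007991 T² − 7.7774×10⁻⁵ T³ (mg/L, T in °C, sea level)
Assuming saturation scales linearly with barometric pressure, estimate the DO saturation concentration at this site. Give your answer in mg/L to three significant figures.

At sea level: C_s = 14.652 − 0.41022×4.48 + 0.007991×4.48² − 7.7774×10⁻⁵×4.48³ = 12.97 mg/L.
Pressure correction: C_s' = 12.97 × 0.794 = 10.30 mg/L.

C_s ≈ 10.3 mg/L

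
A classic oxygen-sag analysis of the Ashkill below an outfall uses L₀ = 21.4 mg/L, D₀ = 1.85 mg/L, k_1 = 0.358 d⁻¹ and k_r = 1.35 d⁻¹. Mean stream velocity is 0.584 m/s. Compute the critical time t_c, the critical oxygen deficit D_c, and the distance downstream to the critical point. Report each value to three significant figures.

t_c ≈ 1.06 d; D_c ≈ 3.88 mg/L; x_c ≈ 53.6 km

At the critical point dD/dt = 0, so k_1 L₀ e^(−k_1 t) = k_r D. Substituting D(t) from the Streeter–Phelps equation and solving for t gives
t_c = ln[(k_r/k_1)(1 − D₀(k_r−k_1)/(k_1 L₀))] / (k_r−k_1).
Here k_r−k_1 = 0.9920 d⁻¹ and 1 − D₀(k_r−k_1)/(k_1 L₀) = 1 − 1.85×0.9920/(0.358×21.4) = 0.7605, so
t_c = ln(3.771 × 0.7605) / 0.9920 = 1.053 / 0.9920 = 1.062 d.
L(t_c) = L₀ e^(−k_1 t_c) = 21.4 × 0.6837 = 14.63 mg/L, and at the critical point k_r D_c = k_1 L, so D_c = (0.358/1.35) × 14.63 = 3.880 mg/L.
x_c = v t_c = 0.584 m/s × 1.062 d × 86400 s/d = 53590 m ≈ 53.6 km.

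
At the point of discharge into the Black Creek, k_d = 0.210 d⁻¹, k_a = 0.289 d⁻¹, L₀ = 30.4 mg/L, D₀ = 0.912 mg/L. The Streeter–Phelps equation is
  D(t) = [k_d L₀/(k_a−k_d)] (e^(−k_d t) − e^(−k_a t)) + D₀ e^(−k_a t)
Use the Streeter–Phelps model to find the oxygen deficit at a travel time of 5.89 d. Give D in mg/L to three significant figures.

D ≈ 8.89 mg/L

k_d L₀/(k_a−k_d) = 0.210×30.4/(0.289−0.210) = 6.384/0.07900 = 80.81 mg/L.
e^(−k_d t) = e^(−0.210×5.890) = 0.2903; e^(−k_a t) = e^(−0.289×5.890) = 0.1823.
D = 80.81 × (0.2903 − 0.1823) + 0.912 × 0.1823 = 8.728 + 0.1662 = 8.894 mg/L.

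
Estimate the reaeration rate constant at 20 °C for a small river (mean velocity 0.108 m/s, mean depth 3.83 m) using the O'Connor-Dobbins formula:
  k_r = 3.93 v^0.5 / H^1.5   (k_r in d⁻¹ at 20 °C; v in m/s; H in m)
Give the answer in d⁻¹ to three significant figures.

k_r ≈ 0.172 d⁻¹

k_r = 3.93 × 0.108^0.5 / 3.83^1.5 = 3.93 × 0.3286 / 7.495 = 0.1723 d⁻¹.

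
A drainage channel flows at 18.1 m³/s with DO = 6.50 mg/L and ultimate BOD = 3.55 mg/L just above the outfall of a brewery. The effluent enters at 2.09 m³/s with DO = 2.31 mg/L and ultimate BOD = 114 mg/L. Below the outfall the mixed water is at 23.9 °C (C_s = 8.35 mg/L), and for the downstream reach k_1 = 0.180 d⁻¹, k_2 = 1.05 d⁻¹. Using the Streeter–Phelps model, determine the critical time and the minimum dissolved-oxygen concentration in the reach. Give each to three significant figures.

Mixed DO = (18.1×6.50 + 2.09×2.31)/(18.1+2.09) = 122.5/20.19 = 6.066 mg/L.
Mixed L₀ = (18.1×3.55 + 2.09×114)/(20.19) = 302.5/20.19 = 14.98 mg/L.
Initial deficit D₀ = C_s − DO₀ = 8.35 − 6.066 = 2.284 mg/L.
t_c = (1/0.8700) ln[(1.05/0.180)(1 − 2.284×0.8700/(0.180×14.98))] = 1.149 × ln(1.536) = 0.4933 d.
D_c = (0.180/1.05) × 14.98 × e^(−0.180×0.4933) = 0.1714 × 14.98 × 0.9150 = 2.350 mg/L.
Minimum DO = 8.35 − 2.350 = 6.000 mg/L.

t_c ≈ 0.493 d; minimum DO ≈ 6.00 mg/L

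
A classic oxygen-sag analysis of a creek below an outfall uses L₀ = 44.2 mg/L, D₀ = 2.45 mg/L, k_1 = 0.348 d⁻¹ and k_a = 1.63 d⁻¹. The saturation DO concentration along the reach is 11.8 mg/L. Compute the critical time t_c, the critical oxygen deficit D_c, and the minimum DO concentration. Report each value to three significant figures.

At the critical point dD/dt = 0, so k_1 L₀ e^(−k_1 t) = k_a D. Substituting D(t) from the Streeter–Phelps equation and solving for t gives
t_c = ln[(k_a/k_1)(1 − D₀(k_a−k_1)/(k_1 L₀))] / (k_a−k_1).
Here k_a−k_1 = 1.282 d⁻¹ and 1 − D₀(k_a−k_1)/(k_1 L₀) = 1 − 2.45×1.282/(0.348×44.2) = 0.7958, so
t_c = ln(4.684 × 0.7958) / 1.282 = 1.316 / 1.282 = 1.026 d.
D_c = (k_1/k_a) L₀ e^(−k_1 t_c) = (0.348/1.63) × 44.2 × e^(−0.348×1.026) = 0.2135 × 44.2 × 0.6997 = 6.602 mg/L.
Minimum DO = C_s − D_c = 11.8 − 6.602 = 5.198 mg/L.

t_c ≈ 1.03 d; D_c ≈ 6.60 mg/L; min DO ≈ 5.20 mg/L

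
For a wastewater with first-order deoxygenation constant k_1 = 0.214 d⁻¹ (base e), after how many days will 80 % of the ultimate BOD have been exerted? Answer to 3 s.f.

y/L₀ = 1 − e^(−k_1 t) = 0.80 ⇒ e^(−k_1 t) = 0.200
t = −ln(0.200) / 0.214 = 1.609 / 0.214 = 7.521 d.

t ≈ 7.52 d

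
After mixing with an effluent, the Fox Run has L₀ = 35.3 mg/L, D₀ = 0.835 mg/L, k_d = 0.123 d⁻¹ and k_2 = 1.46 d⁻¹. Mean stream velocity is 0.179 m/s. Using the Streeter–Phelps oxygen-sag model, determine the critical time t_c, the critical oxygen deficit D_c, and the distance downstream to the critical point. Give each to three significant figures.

t_c = [1/(k_2−k_d)] ln[(k_2/k_d)(1 − D₀(k_2−k_d)/(k_d L₀))]
= [1/(1.46−0.123)] ln[(1.46/0.123)(1 − 0.835×1.337/(0.123×35.3))]
= (1/1.337) ln[11.87 × 0.7429] = 0.7479 × ln(8.818) = 0.7479 × 2.177 = 1.628 d.
L(t_c) = L₀ e^(−k_d t_c) = 35.3 × 0.8185 = 28.89 mg/L, and at the critical point k_2 D_c = k_d L, so D_c = (0.123/1.46) × 28.89 = 2.434 mg/L.
x_c = v t_c = 0.179 m/s × 1.628 d × 86400 s/d = 25180 m ≈ 25.2 km.

t_c ≈ 1.63 d; D_c ≈ 2.43 mg/L; x_c ≈ 25.2 km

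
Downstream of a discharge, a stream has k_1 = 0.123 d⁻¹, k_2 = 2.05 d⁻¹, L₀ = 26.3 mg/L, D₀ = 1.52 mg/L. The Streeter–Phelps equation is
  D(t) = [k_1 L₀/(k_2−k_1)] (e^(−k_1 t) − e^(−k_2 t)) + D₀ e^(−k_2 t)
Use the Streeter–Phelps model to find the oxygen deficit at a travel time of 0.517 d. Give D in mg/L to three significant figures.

D ≈ 1.52 mg/L

k_1 L₀/(k_2−k_1) = 0.123×26.3/(2.05−0.123) = 3.235/1.927 = 1.679 mg/L.
e^(−k_1 t) = e^(−0.123×0.5170) = 0.9384; e^(−k_2 t) = e^(−2.05×0.5170) = 0.3465.
D = 1.679 × (0.9384 − 0.3465) + 1.52 × 0.3465 = 0.9936 + 0.5267 = 1.520 mg/L.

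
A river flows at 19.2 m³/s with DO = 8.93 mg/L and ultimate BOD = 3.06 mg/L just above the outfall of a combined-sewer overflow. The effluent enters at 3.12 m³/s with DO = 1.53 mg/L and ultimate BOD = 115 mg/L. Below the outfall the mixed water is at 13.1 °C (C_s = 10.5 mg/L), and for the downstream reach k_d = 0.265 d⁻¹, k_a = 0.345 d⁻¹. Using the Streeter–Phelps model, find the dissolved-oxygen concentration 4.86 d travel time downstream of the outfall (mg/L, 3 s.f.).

DO ≈ 4.51 mg/L

Mixed DO = (19.2×8.93 + 3.12×1.53)/(19.2+3.12) = 176.2/22.32 = 7.896 mg/L.
Mixed L₀ = (19.2×3.06 + 3.12×115)/(22.32) = 417.6/22.32 = 18.71 mg/L.
Initial deficit D₀ = C_s − DO₀ = 10.5 − 7.896 = 2.604 mg/L.
D(4.86) = [0.265×18.71/(0.345−0.265)](e^(−0.265×4.86) − e^(−0.345×4.86)) + 2.604 e^(−0.345×4.86)
= 61.97 × (0.2758 − 0.1870) + 2.604 × 0.1870 = 5.994 mg/L.
DO = 10.5 − 5.994 = 4.506 mg/L.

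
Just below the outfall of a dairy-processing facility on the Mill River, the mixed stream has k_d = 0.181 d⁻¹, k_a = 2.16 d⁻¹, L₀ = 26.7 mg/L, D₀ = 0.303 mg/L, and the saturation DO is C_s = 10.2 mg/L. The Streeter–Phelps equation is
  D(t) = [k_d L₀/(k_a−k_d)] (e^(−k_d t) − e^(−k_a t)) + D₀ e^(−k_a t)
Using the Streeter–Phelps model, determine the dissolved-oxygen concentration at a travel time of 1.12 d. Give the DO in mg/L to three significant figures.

k_d L₀/(k_a−k_d) = 0.181×26.7/(2.16−0.181) = 4.833/1.979 = 2.442 mg/L.
e^(−k_d t) = e^(−0.181×1.120) = 0.8165; e^(−k_a t) = e^(−2.16×1.120) = 0.08899.
D = 2.442 × (0.8165 − 0.08899) + 0.303 × 0.08899 = 1.777 + 0.02696 = 1.804 mg/L.
DO = C_s − D = 10.2 − 1.804 = 8.396 mg/L.

DO ≈ 8.40 mg/L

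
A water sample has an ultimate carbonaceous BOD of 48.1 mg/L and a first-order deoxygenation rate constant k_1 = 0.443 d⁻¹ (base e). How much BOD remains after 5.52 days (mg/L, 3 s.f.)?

L ≈ 4.17 mg/L

L_t = L₀ e^(−k_1 t) = 48.1 × e^(−0.443×5.52) = 48.1 × 0.08669 = 4.170 mg/L.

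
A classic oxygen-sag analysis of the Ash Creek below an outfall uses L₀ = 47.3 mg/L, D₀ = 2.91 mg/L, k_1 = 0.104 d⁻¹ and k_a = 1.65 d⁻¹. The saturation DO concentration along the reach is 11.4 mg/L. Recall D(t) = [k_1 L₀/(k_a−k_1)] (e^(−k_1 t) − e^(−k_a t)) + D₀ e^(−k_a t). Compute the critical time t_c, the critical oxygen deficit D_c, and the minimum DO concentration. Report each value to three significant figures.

t_c ≈ 0.197 d; D_c ≈ 2.92 mg/L; min DO ≈ 8.48 mg/L

t_c = [1/(k_a−k_1)] ln[(k_a/k_1)(1 − D₀(k_a−k_1)/(k_1 L₀))]
= [1/(1.65−0.104)] ln[(1.65/0.104)(1 − 2.91×1.546/(0.104×47.3))]
= (1/1.546) ln[15.87 × 0.08545] = 0.6468 × ln(1.356) = 0.6468 × 0.3043 = 0.1968 d.
D_c = (k_1/k_a) L₀ e^(−k_1 t_c) = (0.104/1.65) × 47.3 × e^(−0.104×0.1968) = 0.06303 × 47.3 × 0.9797 = 2.921 mg/L.
Minimum DO = C_s − D_c = 11.4 − 2.921 = 8.479 mg/L.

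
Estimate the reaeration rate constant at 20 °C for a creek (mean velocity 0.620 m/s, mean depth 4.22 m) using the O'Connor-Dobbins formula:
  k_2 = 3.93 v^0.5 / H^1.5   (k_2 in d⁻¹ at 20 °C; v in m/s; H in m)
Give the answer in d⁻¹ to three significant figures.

k_2 = 3.93 × 0.620^0.5 / 4.22^1.5 = 3.93 × 0.7874 / 8.669 = 0.3570 d⁻¹.

k_2 ≈ 0.357 d⁻¹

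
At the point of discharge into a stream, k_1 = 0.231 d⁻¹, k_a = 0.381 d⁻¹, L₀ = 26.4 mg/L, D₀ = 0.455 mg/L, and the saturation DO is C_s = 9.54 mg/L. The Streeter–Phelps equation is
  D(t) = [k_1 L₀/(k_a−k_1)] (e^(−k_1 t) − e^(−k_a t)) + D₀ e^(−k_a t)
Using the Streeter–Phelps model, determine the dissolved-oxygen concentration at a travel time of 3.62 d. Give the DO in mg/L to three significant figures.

DO ≈ 2.04 mg/L

k_1 L₀/(k_a−k_1) = 0.231×26.4/(0.381−0.231) = 6.098/0.1500 = 40.66 mg/L.
e^(−k_1 t) = e^(−0.231×3.620) = 0.4333; e^(−k_a t) = e^(−0.381×3.620) = 0.2518.
D = 40.66 × (0.4333 − 0.2518) + 0.455 × 0.2518 = 7.382 + 0.1146 = 7.496 mg/L.
DO = C_s − D = 9.54 − 7.496 = 2.044 mg/L.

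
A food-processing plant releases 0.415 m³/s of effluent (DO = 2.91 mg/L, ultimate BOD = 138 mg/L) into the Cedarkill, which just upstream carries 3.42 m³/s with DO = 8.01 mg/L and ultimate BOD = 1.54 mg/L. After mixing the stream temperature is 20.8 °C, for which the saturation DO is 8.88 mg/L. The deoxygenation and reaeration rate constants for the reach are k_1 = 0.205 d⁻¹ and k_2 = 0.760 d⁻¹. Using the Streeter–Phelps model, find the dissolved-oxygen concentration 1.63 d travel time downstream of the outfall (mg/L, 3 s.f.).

DO ≈ 5.90 mg/L

Mixed DO = (3.42×8.01 + 0.415×2.91)/(3.42+0.415) = 28.60/3.835 = 7.458 mg/L.
Mixed L₀ = (3.42×1.54 + 0.415×138)/(3.835) = 62.54/3.835 = 16.31 mg/L.
Initial deficit D₀ = C_s − DO₀ = 8.88 − 7.458 = 1.422 mg/L.
D(1.63) = [0.205×16.31/(0.760−0.205)](e^(−0.205×1.63) − e^(−0.760×1.63)) + 1.422 e^(−0.760×1.63)
= 6.023 × (0.7159 − 0.2897) + 1.422 × 0.2897 = 2.979 mg/L.
DO = 8.88 − 2.979 = 5.901 mg/L.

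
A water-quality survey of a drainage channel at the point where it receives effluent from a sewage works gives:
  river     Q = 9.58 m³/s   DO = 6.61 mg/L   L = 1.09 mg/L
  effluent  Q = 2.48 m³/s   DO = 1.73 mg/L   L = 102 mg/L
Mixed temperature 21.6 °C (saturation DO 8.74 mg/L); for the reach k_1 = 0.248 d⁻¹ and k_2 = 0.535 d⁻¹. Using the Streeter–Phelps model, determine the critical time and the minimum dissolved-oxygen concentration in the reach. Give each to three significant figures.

Mixed DO = (9.58×6.61 + 2.48×1.73)/(9.58+2.48) = 67.61/12.06 = 5.606 mg/L.
Mixed L₀ = (9.58×1.09 + 2.48×102)/(12.06) = 263.4/12.06 = 21.84 mg/L.
Initial deficit D₀ = C_s − DO₀ = 8.74 − 5.606 = 3.134 mg/L.
t_c = (1/0.2870) ln[(0.535/0.248)(1 − 3.134×0.2870/(0.248×21.84))] = 3.484 × ln(1.799) = 2.046 d.
D_c = (0.248/0.535) × 21.84 × e^(−0.248×2.046) = 0.4636 × 21.84 × 0.6020 = 6.095 mg/L.
Minimum DO = 8.74 − 6.095 = 2.645 mg/L.

t_c ≈ 2.05 d; minimum DO ≈ 2.64 mg/L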